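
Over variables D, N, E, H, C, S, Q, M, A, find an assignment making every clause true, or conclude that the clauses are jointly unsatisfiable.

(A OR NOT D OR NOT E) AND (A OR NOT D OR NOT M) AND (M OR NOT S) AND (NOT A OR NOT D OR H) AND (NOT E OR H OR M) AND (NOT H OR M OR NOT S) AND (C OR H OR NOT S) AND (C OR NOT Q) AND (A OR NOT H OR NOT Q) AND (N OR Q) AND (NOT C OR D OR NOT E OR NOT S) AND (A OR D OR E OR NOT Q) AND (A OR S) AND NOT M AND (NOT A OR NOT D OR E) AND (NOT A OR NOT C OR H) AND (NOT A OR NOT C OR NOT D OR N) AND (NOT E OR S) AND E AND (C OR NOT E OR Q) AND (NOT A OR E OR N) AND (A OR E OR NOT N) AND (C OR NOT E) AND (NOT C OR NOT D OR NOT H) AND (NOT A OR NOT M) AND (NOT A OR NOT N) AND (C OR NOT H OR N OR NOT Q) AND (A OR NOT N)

Unsatisfiable — no assignment works.

Case E = True:
  (NOT M) forces M = False.
  (M OR NOT S) forces S = False.
  Clause (NOT E OR S) is falsified — contradiction.
Case E = False:
  Clause (E) is falsified — contradiction.
Both cases fail, so the formula is unsatisfiable.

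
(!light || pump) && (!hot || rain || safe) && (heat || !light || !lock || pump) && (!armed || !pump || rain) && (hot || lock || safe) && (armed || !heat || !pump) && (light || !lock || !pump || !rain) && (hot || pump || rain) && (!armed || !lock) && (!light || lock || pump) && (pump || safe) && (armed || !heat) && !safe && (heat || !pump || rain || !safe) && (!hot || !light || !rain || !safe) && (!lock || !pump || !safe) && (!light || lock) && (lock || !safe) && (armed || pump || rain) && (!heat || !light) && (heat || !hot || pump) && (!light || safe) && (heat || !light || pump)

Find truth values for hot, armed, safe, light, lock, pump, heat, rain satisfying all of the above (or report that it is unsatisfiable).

Unit clause (!safe) forces safe = False.
In (!light || safe) only !light is left, so light = False.
In (pump || safe) only pump is left, so pump = True.
Set hot = True.
  then (!hot || rain || safe) forces rain = True.
  then (light || !lock || !pump || !rain) forces lock = False.
Set armed = False.
  then (armed || !heat || !pump) forces heat = False.
All clauses satisfied.

hot = True, armed = False, safe = False, light = False, lock = False, pump = True, heat = False, rain = True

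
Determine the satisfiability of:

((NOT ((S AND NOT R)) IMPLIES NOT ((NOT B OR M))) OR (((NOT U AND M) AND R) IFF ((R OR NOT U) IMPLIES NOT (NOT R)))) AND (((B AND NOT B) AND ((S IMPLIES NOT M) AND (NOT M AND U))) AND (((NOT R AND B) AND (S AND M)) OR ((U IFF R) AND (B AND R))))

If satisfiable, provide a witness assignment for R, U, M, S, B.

Unsatisfiable — no assignment works.

Case B = True: the conjunct NOT B is False.
Case B = False: the conjunct B is False.
Both cases fail — unsatisfiable.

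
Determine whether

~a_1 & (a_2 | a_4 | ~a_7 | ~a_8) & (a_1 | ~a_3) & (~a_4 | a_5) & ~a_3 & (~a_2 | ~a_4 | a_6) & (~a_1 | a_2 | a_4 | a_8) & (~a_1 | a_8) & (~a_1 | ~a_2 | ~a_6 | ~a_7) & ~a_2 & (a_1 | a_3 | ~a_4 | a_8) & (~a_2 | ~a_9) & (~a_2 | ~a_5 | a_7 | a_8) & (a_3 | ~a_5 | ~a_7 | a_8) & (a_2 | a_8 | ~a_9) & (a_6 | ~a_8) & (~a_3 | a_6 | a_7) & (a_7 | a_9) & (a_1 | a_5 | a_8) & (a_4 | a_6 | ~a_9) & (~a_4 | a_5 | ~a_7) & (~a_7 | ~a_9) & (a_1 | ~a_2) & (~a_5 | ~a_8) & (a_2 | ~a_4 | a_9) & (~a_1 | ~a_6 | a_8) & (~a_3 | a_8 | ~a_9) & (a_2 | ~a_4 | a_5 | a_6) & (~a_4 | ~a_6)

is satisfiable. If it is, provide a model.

Unit clause (~a_1) forces a_1 = False.
In (a_1 | ~a_3) only ~a_3 is left, so a_3 = False.
Unit clause (~a_2) forces a_2 = False.
Try a_4 = True:
  (~a_4 | a_5) forces a_5 = True.
  (a_1 | a_3 | ~a_4 | a_8) forces a_8 = True.
  clause (~a_5 | ~a_8) is falsified — backtrack.
So a_4 = False.
Set a_5 = False.
  then (a_1 | a_5 | a_8) forces a_8 = True.
  then (a_2 | a_4 | ~a_7 | ~a_8) forces a_7 = False.
  then (a_6 | ~a_8) forces a_6 = True.
  then (a_7 | a_9) forces a_9 = True.
All clauses satisfied.

a_1 = False; a_2 = False; a_3 = False; a_4 = False; a_5 = False; a_6 = True; a_7 = False; a_8 = True; a_9 = True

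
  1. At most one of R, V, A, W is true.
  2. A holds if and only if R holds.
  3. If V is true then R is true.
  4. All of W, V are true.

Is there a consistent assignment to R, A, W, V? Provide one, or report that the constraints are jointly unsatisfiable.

No satisfying assignment exists.

Case V = True:
  (1) with V=T forces R = False.
  Constraint (3) is violated (V=T, R=F) — contradiction.
Case V = False:
  Constraint (4) is violated (V=F) — contradiction.
Both cases fail — unsatisfiable.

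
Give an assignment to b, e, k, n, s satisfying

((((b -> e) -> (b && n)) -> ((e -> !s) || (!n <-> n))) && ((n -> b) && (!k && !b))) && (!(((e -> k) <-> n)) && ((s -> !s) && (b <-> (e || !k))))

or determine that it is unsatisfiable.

Case b = True: the conjunct !b is False.
Case b = False: the formula simplifies to (!n && !k) && (!(((e -> k) <-> n)) && ((s -> !s) && !((e || !k)))).
  k = True: the conjunct !k is False.
  k = False: the conjunct !((e || !k)) becomes !((e || True)) = False.
Both cases fail — unsatisfiable.

UNSATISFIABLE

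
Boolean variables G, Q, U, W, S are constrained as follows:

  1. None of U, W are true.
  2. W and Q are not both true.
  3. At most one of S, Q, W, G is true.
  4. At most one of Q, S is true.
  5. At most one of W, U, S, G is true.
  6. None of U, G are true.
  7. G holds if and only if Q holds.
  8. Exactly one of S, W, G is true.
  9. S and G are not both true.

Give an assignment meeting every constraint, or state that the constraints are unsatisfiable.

G = False; Q = False; U = False; W = False; S = True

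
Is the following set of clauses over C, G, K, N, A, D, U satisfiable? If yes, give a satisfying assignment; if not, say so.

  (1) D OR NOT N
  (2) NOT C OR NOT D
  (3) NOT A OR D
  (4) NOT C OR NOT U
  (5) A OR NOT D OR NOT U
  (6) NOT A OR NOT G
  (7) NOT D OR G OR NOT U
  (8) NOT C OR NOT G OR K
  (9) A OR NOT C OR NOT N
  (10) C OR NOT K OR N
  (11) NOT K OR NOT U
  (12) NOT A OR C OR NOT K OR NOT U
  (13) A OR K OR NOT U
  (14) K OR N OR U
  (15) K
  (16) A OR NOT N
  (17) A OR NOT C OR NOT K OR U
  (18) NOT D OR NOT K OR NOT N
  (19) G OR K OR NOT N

Case C = True:
  (NOT C OR NOT D) forces D = False.
  (D OR NOT N) forces N = False.
  (NOT A OR D) forces A = False.
  (NOT C OR NOT U) forces U = False.
  (K OR N OR U) forces K = True.
  Clause (A OR NOT C OR NOT K OR U) is falsified — contradiction.
Case C = False:
  (K) forces K = True.
  (C OR NOT K OR N) forces N = True.
  (D OR NOT N) forces D = True.
  Clause (NOT D OR NOT K OR NOT N) is falsified — contradiction.
Both cases fail, so the formula is unsatisfiable.

Unsatisfiable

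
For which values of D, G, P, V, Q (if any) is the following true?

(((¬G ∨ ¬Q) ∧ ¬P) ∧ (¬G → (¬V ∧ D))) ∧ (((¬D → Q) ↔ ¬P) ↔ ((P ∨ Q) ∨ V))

D = True, G = False, P = False, V = False, Q = True

  ((¬G ∨ ¬Q) ∧ ¬P) ∧ (¬G → (¬V ∧ D)) = True
    (¬G ∨ ¬Q) ∧ ¬P = True
      ¬G ∨ ¬Q = True
        ¬G = True
        ¬Q = False
      ¬P = True
    ¬G → (¬V ∧ D) = True
      ¬G = True
      ¬V ∧ D = True
        ¬V = True
  ((¬D → Q) ↔ ¬P) ↔ ((P ∨ Q) ∨ V) = True
    (¬D → Q) ↔ ¬P = True
      ¬D → Q = True
        ¬D = False
      ¬P = True
    (P ∨ Q) ∨ V = True
      P ∨ Q = True
Both conjuncts True, so the formula holds.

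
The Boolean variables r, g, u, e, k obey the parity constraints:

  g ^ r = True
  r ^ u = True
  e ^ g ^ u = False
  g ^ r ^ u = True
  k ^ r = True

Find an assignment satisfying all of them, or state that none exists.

r: True; g: False; u: False; e: False; k: False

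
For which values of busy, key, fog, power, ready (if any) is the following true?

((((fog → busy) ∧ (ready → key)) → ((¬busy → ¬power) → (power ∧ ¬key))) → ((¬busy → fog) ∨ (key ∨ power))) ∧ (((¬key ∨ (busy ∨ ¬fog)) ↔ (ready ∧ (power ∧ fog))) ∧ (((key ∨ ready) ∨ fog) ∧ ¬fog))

Unsatisfiable — no assignment works.

Case fog = True: the conjunct ¬fog is False.
Case fog = False: the conjunct (¬key ∨ (busy ∨ ¬fog)) ↔ (ready ∧ (power ∧ fog)) becomes (¬key ∨ True) ↔ (ready ∧ False) = False.
Both cases fail — unsatisfiable.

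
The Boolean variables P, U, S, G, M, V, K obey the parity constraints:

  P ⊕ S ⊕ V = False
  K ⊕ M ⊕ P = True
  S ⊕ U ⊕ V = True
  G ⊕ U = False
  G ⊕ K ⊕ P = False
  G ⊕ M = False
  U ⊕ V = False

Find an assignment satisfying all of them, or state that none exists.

Unsatisfiable — no assignment works.

Adding constraints 2, 5, 6 mod 2: every variable appears an even number of times on the left, so the left side is 0.
But the right sides sum to 1 (mod 2). 0 ≠ 1 — the system is inconsistent.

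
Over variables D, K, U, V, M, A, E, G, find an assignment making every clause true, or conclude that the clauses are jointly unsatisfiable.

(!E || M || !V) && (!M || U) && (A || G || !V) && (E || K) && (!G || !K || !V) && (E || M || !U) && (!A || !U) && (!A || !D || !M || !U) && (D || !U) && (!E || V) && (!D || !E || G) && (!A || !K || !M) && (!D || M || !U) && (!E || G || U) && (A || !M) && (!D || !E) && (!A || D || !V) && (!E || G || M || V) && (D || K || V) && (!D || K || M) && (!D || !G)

Set D = False.
  then (D || !U) forces U = False.
  then (!M || U) forces M = False.
Try K = False:
  (E || K) forces E = True.
  (!E || M || !V) forces V = False.
  clause (!E || V) is falsified — backtrack.
So K = True.
Set V = False.
  then (!E || V) forces E = False.
Set A = True.
Set G = False.
All clauses satisfied.

D: False, K: True, U: False, V: False, M: False, A: True, E: False, G: False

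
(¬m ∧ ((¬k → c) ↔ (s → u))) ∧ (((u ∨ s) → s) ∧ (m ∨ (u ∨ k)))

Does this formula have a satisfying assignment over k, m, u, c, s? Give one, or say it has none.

k = True, m = False, u = True, c = False, s = True

  ¬m ∧ ((¬k → c) ↔ (s → u)) = True
    ¬m = True
    (¬k → c) ↔ (s → u) = True
      ¬k → c = True
        ¬k = False
      s → u = True
  ((u ∨ s) → s) ∧ (m ∨ (u ∨ k)) = True
    (u ∨ s) → s = True
      u ∨ s = True
    m ∨ (u ∨ k) = True
      u ∨ k = True
Both conjuncts True, so the formula holds.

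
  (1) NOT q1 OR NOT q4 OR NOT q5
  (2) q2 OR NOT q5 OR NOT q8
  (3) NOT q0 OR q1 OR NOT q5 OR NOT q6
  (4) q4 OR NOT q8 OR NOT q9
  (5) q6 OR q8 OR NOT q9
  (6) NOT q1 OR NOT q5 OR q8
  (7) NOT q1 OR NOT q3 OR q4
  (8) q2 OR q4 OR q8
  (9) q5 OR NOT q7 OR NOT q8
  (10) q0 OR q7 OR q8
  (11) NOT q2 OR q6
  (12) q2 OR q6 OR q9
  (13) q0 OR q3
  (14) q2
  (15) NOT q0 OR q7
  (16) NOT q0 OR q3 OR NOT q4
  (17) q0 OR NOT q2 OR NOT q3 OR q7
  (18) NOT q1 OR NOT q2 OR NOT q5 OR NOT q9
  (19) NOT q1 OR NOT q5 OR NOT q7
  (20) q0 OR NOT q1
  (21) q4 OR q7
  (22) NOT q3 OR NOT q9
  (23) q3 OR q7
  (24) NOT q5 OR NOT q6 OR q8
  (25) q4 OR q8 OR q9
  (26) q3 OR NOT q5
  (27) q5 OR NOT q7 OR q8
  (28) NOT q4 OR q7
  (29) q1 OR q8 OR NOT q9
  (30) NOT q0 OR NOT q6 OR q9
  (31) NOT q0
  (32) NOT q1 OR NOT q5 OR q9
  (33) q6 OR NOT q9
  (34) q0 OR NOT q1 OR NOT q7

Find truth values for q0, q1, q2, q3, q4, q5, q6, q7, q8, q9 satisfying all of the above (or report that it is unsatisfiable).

q0 = False; q1 = False; q2 = True; q3 = True; q4 = False; q5 = True; q6 = True; q7 = True; q8 = True; q9 = False

Unit clause (q2) forces q2 = True.
Unit clause (NOT q0) forces q0 = False.
In (NOT q2 OR q6) only q6 is left, so q6 = True.
In (q0 OR q3) only q3 is left, so q3 = True.
In (q0 OR NOT q2 OR NOT q3 OR q7) only q7 is left, so q7 = True.
In (q0 OR NOT q1) only NOT q1 is left, so q1 = False.
In (NOT q3 OR NOT q9) only NOT q9 is left, so q9 = False.
Set q4 = False.
  then (q4 OR q8 OR q9) forces q8 = True.
  then (q5 OR NOT q7 OR NOT q8) forces q5 = True.
All clauses satisfied.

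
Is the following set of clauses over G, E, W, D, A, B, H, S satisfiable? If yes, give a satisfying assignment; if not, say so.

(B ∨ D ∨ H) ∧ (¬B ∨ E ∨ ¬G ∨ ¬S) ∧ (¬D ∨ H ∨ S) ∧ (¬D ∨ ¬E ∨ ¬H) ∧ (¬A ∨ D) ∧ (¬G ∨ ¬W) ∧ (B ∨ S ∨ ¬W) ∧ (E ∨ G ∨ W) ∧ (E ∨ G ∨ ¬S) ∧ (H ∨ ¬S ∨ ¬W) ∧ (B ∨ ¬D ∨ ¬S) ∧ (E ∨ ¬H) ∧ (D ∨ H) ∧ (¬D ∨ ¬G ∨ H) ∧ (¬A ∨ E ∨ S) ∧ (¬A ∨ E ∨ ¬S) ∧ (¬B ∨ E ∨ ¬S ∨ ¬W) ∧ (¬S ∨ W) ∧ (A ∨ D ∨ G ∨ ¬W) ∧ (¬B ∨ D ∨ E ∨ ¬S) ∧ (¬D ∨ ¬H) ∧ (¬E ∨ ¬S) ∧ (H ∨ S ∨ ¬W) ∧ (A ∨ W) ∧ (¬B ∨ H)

The formula is unsatisfiable.

Case D = True:
  (¬D ∨ ¬H) forces H = False.
  (¬D ∨ H ∨ S) forces S = True.
  (H ∨ ¬S ∨ ¬W) forces W = False.
  Clause (¬S ∨ W) is falsified — contradiction.
Case D = False:
  (¬A ∨ D) forces A = False.
  (D ∨ H) forces H = True.
  (E ∨ ¬H) forces E = True.
  (¬E ∨ ¬S) forces S = False.
  (A ∨ W) forces W = True.
  (¬G ∨ ¬W) forces G = False.
  Clause (A ∨ D ∨ G ∨ ¬W) is falsified — contradiction.
Both cases fail, so the formula is unsatisfiable.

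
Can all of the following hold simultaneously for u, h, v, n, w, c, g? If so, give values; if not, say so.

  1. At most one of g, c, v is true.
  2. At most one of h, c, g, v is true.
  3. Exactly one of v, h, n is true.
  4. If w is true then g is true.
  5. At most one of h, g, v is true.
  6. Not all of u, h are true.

u = True, h = False, v = True, n = False, w = False, c = False, g = False

  (1) {g, c, v}: 1 true — at most one ✓
  (2) {h, c, g, v}: 1 true — at most one ✓
  (3) {v, h, n}: 1 true — exactly one ✓
  (4) w=F ⇒ g: vacuous ✓
  (5) {h, g, v}: 1 true — at most one ✓
  (6) {u, h}: 1/2 true — not all ✓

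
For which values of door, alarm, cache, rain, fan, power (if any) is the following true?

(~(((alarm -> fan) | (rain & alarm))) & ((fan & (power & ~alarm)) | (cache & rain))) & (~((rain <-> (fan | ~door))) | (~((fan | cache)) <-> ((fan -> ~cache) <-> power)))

Case fan = True: the conjunct ~(((alarm -> fan) | (rain & alarm))) becomes ~((True | (rain & alarm))) = False.
Case fan = False: the formula simplifies to (~((~alarm | (rain & alarm))) & (cache & rain)) & (~((rain <-> ~door)) | (~cache <-> power)).
  rain = True: simplifies to (~((~alarm | alarm)) & cache) & (~(~door) | (~cache <-> power)).
    alarm = True: the conjunct ~((~alarm | alarm)) becomes ~((False | True)) = False.
    alarm = False: the conjunct ~((~alarm | alarm)) becomes ~((True | False)) = False.
  rain = False: the conjunct rain is False.
Both cases fail — unsatisfiable.

No satisfying assignment exists.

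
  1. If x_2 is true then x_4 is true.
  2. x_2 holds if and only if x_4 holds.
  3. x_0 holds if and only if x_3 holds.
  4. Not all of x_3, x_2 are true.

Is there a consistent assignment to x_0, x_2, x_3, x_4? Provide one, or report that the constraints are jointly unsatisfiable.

x_0: False; x_2: False; x_3: False; x_4: False

  (1) x_2=F ⇒ x_4: vacuous ✓
  (2) x_2=F, x_4=F — same ✓
  (3) x_0=F, x_3=F — same ✓
  (4) {x_3, x_2}: 0/2 true — not all ✓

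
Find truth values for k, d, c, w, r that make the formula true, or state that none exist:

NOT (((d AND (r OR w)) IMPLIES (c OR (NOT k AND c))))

k: False, d: True, c: False, w: False, r: True

  NOT (((d AND (r OR w)) IMPLIES (c OR (NOT k AND c)))) = True
    (d AND (r OR w)) IMPLIES (c OR (NOT k AND c)) = False
      d AND (r OR w) = True
        r OR w = True
      c OR (NOT k AND c) = False
        NOT k AND c = False
          NOT k = True
The formula evaluates to True.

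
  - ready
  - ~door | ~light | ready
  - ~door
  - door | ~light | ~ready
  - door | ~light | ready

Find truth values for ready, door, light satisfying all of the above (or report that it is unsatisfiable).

ready=T; door=F; light=F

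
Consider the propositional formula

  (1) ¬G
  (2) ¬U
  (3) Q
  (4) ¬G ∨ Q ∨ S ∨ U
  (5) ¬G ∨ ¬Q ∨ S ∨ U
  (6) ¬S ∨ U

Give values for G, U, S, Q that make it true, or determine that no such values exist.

Unit clause (¬G) forces G = False.
Unit clause (¬U) forces U = False.
Unit clause (Q) forces Q = True.
In (¬S ∨ U) only ¬S is left, so S = False.
Check each clause:
  (¬G): ¬G holds.
  (¬U): ¬U holds.
  (Q): Q holds.
  (¬G ∨ Q ∨ S ∨ U): ¬G holds.
  (¬G ∨ ¬Q ∨ S ∨ U): ¬G holds.
  (¬S ∨ U): ¬S holds.
All clauses satisfied.

G: False; U: False; S: False; Q: True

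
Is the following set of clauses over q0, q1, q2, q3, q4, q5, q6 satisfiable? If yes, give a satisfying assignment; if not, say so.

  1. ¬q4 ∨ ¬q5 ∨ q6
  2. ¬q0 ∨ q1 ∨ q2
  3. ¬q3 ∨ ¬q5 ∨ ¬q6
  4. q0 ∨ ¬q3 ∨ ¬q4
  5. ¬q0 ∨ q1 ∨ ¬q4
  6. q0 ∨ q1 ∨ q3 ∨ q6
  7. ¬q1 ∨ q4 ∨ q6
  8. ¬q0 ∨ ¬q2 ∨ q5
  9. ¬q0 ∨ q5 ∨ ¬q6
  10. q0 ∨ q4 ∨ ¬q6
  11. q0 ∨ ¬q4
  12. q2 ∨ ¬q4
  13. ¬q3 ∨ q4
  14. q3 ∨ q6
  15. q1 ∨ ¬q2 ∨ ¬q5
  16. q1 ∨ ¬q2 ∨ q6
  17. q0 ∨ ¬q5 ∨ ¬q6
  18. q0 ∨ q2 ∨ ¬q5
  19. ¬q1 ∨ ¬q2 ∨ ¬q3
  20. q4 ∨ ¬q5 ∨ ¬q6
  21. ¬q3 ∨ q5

Try q0 = False:
  (q0 ∨ ¬q4) forces q4 = False.
  (q0 ∨ q4 ∨ ¬q6) forces q6 = False.
  (¬q1 ∨ q4 ∨ q6) forces q1 = False.
  (q0 ∨ q1 ∨ q3 ∨ q6) forces q3 = True.
  clause (¬q3 ∨ q4) is falsified — backtrack.
So q0 = True.
Set q1 = True.
Set q2 = True.
  then (¬q0 ∨ ¬q2 ∨ q5) forces q5 = True.
  then (¬q1 ∨ ¬q2 ∨ ¬q3) forces q3 = False.
  then (q3 ∨ q6) forces q6 = True.
  then (q4 ∨ ¬q5 ∨ ¬q6) forces q4 = True.
All clauses satisfied.

q0 = True; q1 = True; q2 = True; q3 = False; q4 = True; q5 = True; q6 = True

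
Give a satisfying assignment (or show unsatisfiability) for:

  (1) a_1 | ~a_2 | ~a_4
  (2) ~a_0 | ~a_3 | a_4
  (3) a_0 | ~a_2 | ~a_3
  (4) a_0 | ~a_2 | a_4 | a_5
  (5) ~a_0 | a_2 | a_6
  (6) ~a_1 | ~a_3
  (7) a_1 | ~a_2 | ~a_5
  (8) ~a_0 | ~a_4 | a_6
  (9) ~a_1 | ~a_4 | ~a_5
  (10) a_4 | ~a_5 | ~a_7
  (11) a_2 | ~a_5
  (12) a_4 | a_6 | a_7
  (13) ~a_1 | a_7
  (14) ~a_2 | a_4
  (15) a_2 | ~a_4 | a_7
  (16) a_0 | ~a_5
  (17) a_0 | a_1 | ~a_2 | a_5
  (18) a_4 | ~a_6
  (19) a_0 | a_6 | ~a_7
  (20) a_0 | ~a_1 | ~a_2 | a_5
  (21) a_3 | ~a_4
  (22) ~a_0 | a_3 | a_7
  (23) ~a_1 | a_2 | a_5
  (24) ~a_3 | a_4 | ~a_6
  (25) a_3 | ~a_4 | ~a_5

a_0 = False; a_1 = False; a_2 = False; a_3 = True; a_4 = True; a_5 = False; a_6 = True; a_7 = True

Set a_0 = False.
  then (a_0 | ~a_5) forces a_5 = False.
Try a_1 = True:
  (~a_1 | ~a_3) forces a_3 = False.
  (~a_1 | a_7) forces a_7 = True.
  (a_0 | a_6 | ~a_7) forces a_6 = True.
  (a_4 | ~a_6) forces a_4 = True.
  clause (a_3 | ~a_4) is falsified — backtrack.
So a_1 = False.
  then (a_0 | a_1 | ~a_2 | a_5) forces a_2 = False.
Set a_3 = True.
Set a_4 = True.
  then (a_2 | ~a_4 | a_7) forces a_7 = True.
  then (a_0 | a_6 | ~a_7) forces a_6 = True.
All clauses satisfied.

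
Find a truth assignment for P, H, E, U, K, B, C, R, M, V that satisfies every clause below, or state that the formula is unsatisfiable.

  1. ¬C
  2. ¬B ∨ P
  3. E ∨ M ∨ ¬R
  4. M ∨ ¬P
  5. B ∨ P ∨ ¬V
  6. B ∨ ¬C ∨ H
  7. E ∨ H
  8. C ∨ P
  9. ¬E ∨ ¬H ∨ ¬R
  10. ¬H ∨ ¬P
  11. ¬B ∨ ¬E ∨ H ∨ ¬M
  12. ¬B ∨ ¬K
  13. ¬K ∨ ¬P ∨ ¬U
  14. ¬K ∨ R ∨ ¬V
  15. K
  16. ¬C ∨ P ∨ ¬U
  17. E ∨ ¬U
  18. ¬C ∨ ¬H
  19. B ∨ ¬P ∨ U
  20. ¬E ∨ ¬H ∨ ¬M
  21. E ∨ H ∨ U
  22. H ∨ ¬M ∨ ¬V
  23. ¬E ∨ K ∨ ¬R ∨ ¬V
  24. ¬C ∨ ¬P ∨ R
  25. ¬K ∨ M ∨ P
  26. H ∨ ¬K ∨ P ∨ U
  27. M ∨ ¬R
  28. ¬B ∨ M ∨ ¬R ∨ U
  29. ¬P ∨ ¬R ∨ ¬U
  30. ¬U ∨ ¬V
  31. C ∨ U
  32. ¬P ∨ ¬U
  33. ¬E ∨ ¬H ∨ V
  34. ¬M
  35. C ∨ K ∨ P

Unsatisfiable — no assignment works.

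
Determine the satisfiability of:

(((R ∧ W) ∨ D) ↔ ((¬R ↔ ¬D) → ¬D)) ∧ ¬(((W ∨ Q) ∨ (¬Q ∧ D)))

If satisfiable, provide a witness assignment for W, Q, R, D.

UNSATISFIABLE

Case W = True: the conjunct ¬(((W ∨ Q) ∨ (¬Q ∧ D))) becomes ¬((True ∨ (¬Q ∧ D))) = False.
Case W = False: the formula simplifies to (D ↔ ((¬R ↔ ¬D) → ¬D)) ∧ ¬((Q ∨ (¬Q ∧ D))).
  D = True: simplifies to ¬R ∧ ¬((Q ∨ ¬Q)).
    Q = True: the conjunct ¬((Q ∨ ¬Q)) becomes ¬((True ∨ False)) = False.
    Q = False: the conjunct ¬((Q ∨ ¬Q)) becomes ¬((False ∨ True)) = False.
  D = False: the conjunct D ↔ ((¬R ↔ ¬D) → ¬D) becomes False ↔ (¬R → True) = False.
Both cases fail — unsatisfiable.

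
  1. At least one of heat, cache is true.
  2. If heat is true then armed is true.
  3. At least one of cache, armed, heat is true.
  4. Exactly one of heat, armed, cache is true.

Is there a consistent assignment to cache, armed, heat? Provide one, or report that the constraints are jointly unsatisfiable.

cache: True, armed: False, heat: False

  (1) {heat, cache}: 1 true — at least one ✓
  (2) heat=F ⇒ armed: vacuous ✓
  (3) {cache, armed, heat}: 1 true — at least one ✓
  (4) {heat, armed, cache}: 1 true — exactly one ✓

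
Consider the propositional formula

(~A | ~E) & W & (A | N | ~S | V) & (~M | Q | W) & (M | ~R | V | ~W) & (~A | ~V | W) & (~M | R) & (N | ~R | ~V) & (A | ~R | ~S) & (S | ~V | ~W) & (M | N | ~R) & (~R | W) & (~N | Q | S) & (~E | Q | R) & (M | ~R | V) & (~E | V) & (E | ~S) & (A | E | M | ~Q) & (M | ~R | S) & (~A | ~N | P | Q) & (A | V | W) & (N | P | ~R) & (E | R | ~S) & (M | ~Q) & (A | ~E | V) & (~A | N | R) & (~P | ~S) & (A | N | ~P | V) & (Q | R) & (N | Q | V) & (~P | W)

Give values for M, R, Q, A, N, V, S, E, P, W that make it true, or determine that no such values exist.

Unit clause (W) forces W = True.
Set M = True.
  then (~M | R) forces R = True.
Set Q = True.
Set A = False.
  then (A | ~R | ~S) forces S = False.
  then (S | ~V | ~W) forces V = False.
  then (~E | V) forces E = False.
Try N = False:
  (N | P | ~R) forces P = True.
  clause (A | N | ~P | V) is falsified — backtrack.
So N = True.
Set P = False.
All clauses satisfied.

M: True, R: True, Q: True, A: False, N: True, V: False, S: False, E: False, P: False, W: True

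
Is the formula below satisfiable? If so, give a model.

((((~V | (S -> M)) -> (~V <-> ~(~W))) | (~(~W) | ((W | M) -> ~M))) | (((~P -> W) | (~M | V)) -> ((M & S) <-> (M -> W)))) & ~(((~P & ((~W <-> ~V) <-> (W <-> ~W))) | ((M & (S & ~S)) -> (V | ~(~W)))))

No satisfying assignment exists.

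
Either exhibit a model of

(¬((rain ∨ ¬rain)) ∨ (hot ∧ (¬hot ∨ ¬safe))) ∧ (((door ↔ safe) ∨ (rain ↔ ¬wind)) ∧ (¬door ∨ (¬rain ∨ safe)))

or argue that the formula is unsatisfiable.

hot: True, rain: False, wind: True, safe: False, door: True

  ¬((rain ∨ ¬rain)) ∨ (hot ∧ (¬hot ∨ ¬safe)) = True
    ¬((rain ∨ ¬rain)) = False
      rain ∨ ¬rain = True
        ¬rain = True
    hot ∧ (¬hot ∨ ¬safe) = True
      ¬hot ∨ ¬safe = True
        ¬hot = False
        ¬safe = True
  ((door ↔ safe) ∨ (rain ↔ ¬wind)) ∧ (¬door ∨ (¬rain ∨ safe)) = True
    (door ↔ safe) ∨ (rain ↔ ¬wind) = True
      door ↔ safe = False
      rain ↔ ¬wind = True
        ¬wind = False
    ¬door ∨ (¬rain ∨ safe) = True
      ¬door = False
      ¬rain ∨ safe = True
        ¬rain = True
Both conjuncts True, so the formula holds.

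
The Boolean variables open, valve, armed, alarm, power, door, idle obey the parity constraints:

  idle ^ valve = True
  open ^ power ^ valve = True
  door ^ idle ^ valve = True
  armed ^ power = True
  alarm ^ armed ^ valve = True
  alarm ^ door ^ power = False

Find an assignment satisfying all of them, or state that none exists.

open = True, valve = False, armed = True, alarm = False, power = False, door = False, idle = True

idle ^ valve = T ^ F = True ✓
open ^ power ^ valve = T ^ F ^ F = True ✓
door ^ idle ^ valve = F ^ T ^ F = True ✓
armed ^ power = T ^ F = True ✓
alarm ^ armed ^ valve = F ^ T ^ F = True ✓
alarm ^ door ^ power = F ^ F ^ F = False ✓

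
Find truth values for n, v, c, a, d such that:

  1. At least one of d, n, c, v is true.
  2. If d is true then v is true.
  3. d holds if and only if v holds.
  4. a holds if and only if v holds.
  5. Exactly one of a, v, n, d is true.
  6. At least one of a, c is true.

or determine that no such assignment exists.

n=T; v=F; c=T; a=F; d=F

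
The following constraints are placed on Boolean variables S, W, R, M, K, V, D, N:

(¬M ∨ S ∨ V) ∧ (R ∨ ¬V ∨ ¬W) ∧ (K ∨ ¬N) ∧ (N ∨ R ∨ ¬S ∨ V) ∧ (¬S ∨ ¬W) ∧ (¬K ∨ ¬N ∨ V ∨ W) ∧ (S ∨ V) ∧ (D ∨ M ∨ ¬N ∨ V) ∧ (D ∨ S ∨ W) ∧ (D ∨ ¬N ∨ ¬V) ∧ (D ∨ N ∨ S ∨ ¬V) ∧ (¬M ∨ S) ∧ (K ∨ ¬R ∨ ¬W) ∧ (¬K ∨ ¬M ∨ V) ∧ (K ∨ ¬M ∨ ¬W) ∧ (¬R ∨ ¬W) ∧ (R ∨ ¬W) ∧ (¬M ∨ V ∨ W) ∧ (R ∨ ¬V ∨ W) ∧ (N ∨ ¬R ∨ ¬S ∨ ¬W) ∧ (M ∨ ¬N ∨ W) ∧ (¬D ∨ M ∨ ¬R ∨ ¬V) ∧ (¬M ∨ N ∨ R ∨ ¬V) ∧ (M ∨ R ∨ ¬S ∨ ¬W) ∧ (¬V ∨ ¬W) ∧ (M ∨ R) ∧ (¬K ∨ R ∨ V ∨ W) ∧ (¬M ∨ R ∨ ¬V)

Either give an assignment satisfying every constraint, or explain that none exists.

S=T; W=F; R=T; M=F; K=T; V=T; D=F; N=F

Set S = True.
  then (¬S ∨ ¬W) forces W = False.
Try R = False:
  (R ∨ ¬V ∨ W) forces V = False.
  (N ∨ R ∨ ¬S ∨ V) forces N = True.
  (K ∨ ¬N) forces K = True.
  clause (¬K ∨ ¬N ∨ V ∨ W) is falsified — backtrack.
So R = True.
Set M = False.
  then (M ∨ ¬N ∨ W) forces N = False.
Set K = True.
Set V = True.
  then (¬D ∨ M ∨ ¬R ∨ ¬V) forces D = False.
All clauses satisfied.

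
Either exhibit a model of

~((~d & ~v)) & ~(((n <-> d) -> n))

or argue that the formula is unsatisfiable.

d = False, v = True, n = False

  ~((~d & ~v)) = True
    ~d & ~v = False
      ~d = True
      ~v = False
  ~(((n <-> d) -> n)) = True
    (n <-> d) -> n = False
      n <-> d = True
Both conjuncts True, so the formula holds.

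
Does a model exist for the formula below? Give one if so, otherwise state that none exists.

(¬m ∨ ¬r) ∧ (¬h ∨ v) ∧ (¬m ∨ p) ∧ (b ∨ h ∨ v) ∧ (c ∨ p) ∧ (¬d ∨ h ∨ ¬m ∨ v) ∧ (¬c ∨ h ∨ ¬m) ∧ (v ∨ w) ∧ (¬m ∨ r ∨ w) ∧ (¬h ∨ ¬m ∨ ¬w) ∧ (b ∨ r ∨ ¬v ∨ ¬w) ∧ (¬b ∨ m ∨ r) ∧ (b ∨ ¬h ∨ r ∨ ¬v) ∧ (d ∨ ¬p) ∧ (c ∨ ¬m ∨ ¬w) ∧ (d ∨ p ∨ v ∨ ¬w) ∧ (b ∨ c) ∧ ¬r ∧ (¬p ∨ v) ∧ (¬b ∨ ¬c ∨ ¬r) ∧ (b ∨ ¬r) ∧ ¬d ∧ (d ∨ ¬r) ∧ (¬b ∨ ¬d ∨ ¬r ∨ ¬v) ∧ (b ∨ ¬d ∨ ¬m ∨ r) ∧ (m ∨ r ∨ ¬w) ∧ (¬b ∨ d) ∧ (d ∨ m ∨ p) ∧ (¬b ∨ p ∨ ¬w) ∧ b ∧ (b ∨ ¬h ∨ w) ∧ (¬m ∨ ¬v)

Case d = True:
  Clause (¬d) is falsified — contradiction.
Case d = False:
  (d ∨ ¬p) forces p = False.
  (¬m ∨ p) forces m = False.
  Clause (d ∨ m ∨ p) is falsified — contradiction.
Both cases fail, so the formula is unsatisfiable.

No satisfying assignment exists.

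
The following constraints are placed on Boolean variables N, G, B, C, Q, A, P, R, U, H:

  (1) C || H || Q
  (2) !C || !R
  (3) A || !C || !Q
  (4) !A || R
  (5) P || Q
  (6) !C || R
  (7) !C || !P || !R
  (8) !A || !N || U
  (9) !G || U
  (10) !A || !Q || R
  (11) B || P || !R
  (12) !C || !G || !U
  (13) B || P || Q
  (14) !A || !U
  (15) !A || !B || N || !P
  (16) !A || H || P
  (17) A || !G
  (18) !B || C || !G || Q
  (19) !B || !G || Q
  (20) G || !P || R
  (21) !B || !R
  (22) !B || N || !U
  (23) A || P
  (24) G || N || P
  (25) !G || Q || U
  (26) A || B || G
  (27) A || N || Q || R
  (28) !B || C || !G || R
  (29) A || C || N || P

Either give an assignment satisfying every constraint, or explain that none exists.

N = False, G = False, B = False, C = False, Q = True, A = True, P = True, R = True, U = False, H = True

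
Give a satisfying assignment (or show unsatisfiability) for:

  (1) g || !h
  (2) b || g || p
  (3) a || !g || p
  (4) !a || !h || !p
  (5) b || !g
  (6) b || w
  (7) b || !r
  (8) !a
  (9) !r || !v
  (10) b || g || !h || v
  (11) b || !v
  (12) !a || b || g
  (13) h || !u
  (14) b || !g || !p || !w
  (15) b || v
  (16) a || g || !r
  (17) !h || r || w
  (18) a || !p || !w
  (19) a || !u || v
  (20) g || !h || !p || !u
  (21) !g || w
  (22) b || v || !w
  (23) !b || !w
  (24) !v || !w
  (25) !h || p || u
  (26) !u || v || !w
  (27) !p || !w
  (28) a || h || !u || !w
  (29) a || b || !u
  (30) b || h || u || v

w: False; h: False; b: True; g: False; p: False; a: False; u: False; v: True; r: False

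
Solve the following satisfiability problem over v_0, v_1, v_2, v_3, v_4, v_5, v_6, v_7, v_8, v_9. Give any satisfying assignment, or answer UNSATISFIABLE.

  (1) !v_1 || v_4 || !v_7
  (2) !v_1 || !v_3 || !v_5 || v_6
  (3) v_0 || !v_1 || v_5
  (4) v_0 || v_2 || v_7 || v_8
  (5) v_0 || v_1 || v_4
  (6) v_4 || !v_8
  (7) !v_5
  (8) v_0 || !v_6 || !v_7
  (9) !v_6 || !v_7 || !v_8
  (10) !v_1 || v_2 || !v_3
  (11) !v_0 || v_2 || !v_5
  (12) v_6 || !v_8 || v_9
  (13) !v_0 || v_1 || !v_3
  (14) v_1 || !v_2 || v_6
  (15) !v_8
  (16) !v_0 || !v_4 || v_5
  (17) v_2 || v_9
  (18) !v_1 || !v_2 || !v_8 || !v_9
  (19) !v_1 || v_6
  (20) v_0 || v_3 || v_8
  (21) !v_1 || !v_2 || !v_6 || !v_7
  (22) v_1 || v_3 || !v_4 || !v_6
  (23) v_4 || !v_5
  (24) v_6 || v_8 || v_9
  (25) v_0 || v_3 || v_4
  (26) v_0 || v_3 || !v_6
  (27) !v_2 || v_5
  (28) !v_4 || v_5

Unit clause (!v_5) forces v_5 = False.
Unit clause (!v_8) forces v_8 = False.
In (!v_2 || v_5) only !v_2 is left, so v_2 = False.
In (!v_4 || v_5) only !v_4 is left, so v_4 = False.
In (v_2 || v_9) only v_9 is left, so v_9 = True.
Try v_0 = False:
  (v_0 || !v_1 || v_5) forces v_1 = False.
  clause (v_0 || v_1 || v_4) is falsified — backtrack.
So v_0 = True.
Set v_1 = False.
  then (!v_0 || v_1 || !v_3) forces v_3 = False.
Set v_6 = True.
Set v_7 = True.
All clauses satisfied.

v_0 = True; v_1 = False; v_2 = False; v_3 = False; v_4 = False; v_5 = False; v_6 = True; v_7 = True; v_8 = False; v_9 = True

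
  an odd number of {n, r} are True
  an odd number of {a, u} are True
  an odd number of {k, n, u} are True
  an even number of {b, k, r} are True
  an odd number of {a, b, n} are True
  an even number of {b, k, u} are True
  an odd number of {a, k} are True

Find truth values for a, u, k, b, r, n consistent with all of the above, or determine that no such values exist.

Adding constraints 1, 4, 5, 7 mod 2: every variable appears an even number of times on the left, so the left side is 0.
But the right sides sum to 1 (mod 2). 0 ≠ 1 — the system is inconsistent.

UNSATISFIABLE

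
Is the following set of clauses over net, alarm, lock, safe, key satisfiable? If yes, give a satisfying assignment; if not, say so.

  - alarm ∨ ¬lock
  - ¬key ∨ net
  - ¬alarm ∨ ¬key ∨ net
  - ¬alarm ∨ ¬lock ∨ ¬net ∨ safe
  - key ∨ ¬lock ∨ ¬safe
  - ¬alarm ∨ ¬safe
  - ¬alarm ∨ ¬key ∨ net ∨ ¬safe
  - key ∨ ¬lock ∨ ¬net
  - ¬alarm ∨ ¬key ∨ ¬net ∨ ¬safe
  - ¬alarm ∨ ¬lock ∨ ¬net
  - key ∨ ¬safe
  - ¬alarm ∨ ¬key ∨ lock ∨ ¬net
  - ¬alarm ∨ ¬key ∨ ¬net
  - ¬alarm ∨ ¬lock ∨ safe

Set net = False.
  then (¬key ∨ net) forces key = False.
  then (key ∨ ¬safe) forces safe = False.
Set alarm = True.
  then (¬alarm ∨ ¬lock ∨ safe) forces lock = False.
All clauses satisfied.

net = False, alarm = True, lock = False, safe = False, key = False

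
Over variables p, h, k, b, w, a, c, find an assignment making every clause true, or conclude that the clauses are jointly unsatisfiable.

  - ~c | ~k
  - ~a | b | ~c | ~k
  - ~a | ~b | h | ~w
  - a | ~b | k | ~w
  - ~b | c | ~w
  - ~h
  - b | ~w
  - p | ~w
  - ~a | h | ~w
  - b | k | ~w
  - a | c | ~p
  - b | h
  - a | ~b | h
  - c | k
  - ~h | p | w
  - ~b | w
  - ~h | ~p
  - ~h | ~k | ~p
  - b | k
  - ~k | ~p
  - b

The formula is unsatisfiable.

Case h = True:
  Clause (~h) is falsified — contradiction.
Case h = False:
  (b | h) forces b = True.
  (a | ~b | h) forces a = True.
  (~a | ~b | h | ~w) forces w = False.
  Clause (~b | w) is falsified — contradiction.
Both cases fail, so the formula is unsatisfiable.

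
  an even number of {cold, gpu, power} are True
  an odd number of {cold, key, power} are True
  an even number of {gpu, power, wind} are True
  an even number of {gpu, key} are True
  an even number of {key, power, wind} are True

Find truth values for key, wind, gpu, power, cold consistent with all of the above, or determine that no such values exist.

Unsatisfiable — no assignment works.

Adding constraints 1, 2, 4 mod 2: every variable appears an even number of times on the left, so the left side is 0.
But the right sides sum to 1 (mod 2). 0 ≠ 1 — the system is inconsistent.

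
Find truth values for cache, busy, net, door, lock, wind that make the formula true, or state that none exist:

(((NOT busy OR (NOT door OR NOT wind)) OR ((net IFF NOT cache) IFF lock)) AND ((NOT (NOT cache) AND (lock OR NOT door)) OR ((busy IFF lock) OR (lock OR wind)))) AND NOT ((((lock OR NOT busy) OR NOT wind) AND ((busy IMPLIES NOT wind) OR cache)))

cache=T; busy=T; net=T; door=T; lock=F; wind=T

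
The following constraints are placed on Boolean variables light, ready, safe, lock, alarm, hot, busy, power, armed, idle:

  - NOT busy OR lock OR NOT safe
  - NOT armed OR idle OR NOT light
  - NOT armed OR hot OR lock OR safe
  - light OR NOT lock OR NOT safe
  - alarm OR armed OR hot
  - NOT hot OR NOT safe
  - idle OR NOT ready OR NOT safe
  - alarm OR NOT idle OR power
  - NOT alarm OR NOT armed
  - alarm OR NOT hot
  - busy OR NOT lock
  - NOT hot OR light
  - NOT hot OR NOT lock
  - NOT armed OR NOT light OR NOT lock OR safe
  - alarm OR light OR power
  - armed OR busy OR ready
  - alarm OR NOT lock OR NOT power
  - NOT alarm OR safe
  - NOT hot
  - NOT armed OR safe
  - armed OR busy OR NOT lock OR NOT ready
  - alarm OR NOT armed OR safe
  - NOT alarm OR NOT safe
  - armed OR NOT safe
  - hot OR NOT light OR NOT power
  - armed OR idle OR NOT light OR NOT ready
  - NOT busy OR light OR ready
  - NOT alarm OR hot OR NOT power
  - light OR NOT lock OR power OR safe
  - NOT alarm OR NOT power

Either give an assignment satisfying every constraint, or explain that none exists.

light: False; ready: False; safe: True; lock: False; alarm: False; hot: False; busy: False; power: True; armed: True; idle: True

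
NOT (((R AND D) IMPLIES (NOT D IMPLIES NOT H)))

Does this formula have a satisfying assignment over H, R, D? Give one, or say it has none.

UNSATISFIABLE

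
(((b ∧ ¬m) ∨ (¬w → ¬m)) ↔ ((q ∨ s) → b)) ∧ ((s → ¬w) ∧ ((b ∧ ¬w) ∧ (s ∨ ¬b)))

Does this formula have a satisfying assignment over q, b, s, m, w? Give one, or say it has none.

q = True, b = True, s = True, m = False, w = False

  ((b ∧ ¬m) ∨ (¬w → ¬m)) ↔ ((q ∨ s) → b) = True
    (b ∧ ¬m) ∨ (¬w → ¬m) = True
      b ∧ ¬m = True
        ¬m = True
      ¬w → ¬m = True
        ¬w = True
        ¬m = True
    (q ∨ s) → b = True
      q ∨ s = True
  (s → ¬w) ∧ ((b ∧ ¬w) ∧ (s ∨ ¬b)) = True
    s → ¬w = True
      ¬w = True
    (b ∧ ¬w) ∧ (s ∨ ¬b) = True
      b ∧ ¬w = True
        ¬w = True
      s ∨ ¬b = True
        ¬b = False
Both conjuncts True, so the formula holds.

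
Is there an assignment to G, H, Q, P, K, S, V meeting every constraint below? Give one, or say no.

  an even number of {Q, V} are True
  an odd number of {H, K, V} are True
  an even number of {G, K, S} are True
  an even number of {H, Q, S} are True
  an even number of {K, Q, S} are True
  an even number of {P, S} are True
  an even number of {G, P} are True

G=T, H=F, Q=T, P=T, K=F, S=T, V=T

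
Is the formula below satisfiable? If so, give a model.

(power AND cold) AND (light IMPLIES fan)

power = True, fan = True, cold = True, light = True

  power AND cold = True
  light IMPLIES fan = True
Both conjuncts True, so the formula holds.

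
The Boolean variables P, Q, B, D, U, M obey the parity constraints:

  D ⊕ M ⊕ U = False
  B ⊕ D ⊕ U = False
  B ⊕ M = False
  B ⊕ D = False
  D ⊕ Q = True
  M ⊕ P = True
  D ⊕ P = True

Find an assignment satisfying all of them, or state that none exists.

P=F, Q=F, B=T, D=T, U=F, M=T

D ⊕ M ⊕ U = T ⊕ T ⊕ F = False ✓
B ⊕ D ⊕ U = T ⊕ T ⊕ F = False ✓
B ⊕ M = T ⊕ T = False ✓
B ⊕ D = T ⊕ T = False ✓
D ⊕ Q = T ⊕ F = True ✓
M ⊕ P = T ⊕ F = True ✓
D ⊕ P = T ⊕ F = True ✓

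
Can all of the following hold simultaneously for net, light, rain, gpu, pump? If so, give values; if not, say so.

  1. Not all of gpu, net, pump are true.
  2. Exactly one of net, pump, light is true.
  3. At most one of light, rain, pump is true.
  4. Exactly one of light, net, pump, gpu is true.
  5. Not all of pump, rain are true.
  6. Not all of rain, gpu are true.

net: True, light: False, rain: False, gpu: False, pump: False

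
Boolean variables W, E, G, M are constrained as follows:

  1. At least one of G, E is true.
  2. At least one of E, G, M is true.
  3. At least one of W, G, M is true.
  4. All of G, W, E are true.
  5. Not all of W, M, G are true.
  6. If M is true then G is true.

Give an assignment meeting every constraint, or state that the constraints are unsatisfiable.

W = True, E = True, G = True, M = False

  (1) {G, E}: 2 true — at least one ✓
  (2) {E, G, M}: 2 true — at least one ✓
  (3) {W, G, M}: 2 true — at least one ✓
  (4) {G, W, E}: all 3 true ✓
  (5) {W, M, G}: 2/3 true — not all ✓
  (6) M=F ⇒ G: vacuous ✓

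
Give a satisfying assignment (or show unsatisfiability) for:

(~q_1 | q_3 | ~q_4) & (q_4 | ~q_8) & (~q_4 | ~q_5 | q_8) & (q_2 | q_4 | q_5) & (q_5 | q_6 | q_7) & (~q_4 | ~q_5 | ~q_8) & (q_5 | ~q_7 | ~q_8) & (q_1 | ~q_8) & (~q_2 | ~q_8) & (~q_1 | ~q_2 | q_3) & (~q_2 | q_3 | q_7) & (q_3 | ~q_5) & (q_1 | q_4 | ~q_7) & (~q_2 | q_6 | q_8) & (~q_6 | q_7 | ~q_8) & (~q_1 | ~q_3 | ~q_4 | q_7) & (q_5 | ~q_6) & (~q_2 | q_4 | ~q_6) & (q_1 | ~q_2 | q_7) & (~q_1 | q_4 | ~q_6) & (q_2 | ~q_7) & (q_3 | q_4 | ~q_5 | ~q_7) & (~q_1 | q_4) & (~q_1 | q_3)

q_1 = False; q_2 = False; q_3 = True; q_4 = False; q_5 = True; q_6 = True; q_7 = False; q_8 = False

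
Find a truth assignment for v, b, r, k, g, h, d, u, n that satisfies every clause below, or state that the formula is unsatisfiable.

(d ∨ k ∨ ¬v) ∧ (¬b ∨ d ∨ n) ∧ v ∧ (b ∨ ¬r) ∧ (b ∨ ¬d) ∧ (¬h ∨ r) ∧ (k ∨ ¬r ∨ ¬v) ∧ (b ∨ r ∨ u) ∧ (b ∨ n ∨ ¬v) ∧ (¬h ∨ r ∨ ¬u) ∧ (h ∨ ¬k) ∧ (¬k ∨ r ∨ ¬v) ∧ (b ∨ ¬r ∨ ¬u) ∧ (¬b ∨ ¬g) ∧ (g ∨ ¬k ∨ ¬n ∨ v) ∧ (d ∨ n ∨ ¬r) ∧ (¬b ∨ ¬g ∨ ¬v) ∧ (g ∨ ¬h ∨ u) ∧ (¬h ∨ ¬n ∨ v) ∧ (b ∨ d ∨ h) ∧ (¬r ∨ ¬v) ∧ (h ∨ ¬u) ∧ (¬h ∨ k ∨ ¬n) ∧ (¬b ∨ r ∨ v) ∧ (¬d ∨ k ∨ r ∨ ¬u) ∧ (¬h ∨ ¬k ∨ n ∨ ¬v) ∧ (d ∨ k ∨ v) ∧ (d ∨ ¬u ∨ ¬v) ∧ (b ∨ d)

v=T; b=T; r=F; k=F; g=F; h=F; d=T; u=F; n=T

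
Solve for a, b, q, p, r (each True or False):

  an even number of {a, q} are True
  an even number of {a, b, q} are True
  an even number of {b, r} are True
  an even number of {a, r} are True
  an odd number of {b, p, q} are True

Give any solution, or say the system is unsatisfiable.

a: False, b: False, q: False, p: True, r: False

{a, q}: 0 true → even ✓
{a, b, q}: 0 true → even ✓
{b, r}: 0 true → even ✓
{a, r}: 0 true → even ✓
{b, p, q}: 1 true → odd ✓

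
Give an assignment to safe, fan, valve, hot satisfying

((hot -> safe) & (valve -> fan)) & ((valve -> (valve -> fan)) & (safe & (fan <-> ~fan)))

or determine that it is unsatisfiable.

The conjunct fan <-> ~fan is unsatisfiable on its own:
  fan=F: evaluates to False.
  fan=T: evaluates to False.
So the whole conjunction is unsatisfiable.

No satisfying assignment exists.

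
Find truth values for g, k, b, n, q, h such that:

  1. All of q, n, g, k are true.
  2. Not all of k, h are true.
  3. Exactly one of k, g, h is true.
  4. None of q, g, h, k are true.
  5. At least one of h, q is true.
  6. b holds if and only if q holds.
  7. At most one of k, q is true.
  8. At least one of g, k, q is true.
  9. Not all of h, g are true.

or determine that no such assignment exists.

Unsatisfiable

Case g = True:
  Constraint (4) is violated (g=T) — contradiction.
Case g = False:
  Constraint (1) is violated (g=F) — contradiction.
Both cases fail — unsatisfiable.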